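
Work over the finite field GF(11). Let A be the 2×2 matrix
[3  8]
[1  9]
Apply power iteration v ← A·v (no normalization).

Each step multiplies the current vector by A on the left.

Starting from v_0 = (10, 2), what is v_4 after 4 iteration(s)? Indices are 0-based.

v_4 = (2, 0)

v_0 = (10, 2).
v_1 = A·v_0 = (2, 6).
v_2 = A·v_1 = (10, 1).
v_3 = A·v_2 = (5, 8).
v_4 = A·v_3 = (2, 0).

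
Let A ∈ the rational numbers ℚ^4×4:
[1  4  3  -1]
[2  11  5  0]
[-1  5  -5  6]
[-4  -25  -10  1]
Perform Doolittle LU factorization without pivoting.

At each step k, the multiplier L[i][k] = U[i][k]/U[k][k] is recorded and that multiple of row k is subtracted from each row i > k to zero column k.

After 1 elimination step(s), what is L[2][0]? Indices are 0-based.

L[2][0] = -1

Step 1: pivot at (0,0) is 1.
  row1 ← row1 − (2)·row0  ⇒  L[1][0]=2, U row1=(0, 3, -1, 2)
  row2 ← row2 − (-1)·row0  ⇒  L[2][0]=-1, U row2=(0, 9, -2, 5)
  row3 ← row3 − (-4)·row0  ⇒  L[3][0]=-4, U row3=(0, -9, 2, -3)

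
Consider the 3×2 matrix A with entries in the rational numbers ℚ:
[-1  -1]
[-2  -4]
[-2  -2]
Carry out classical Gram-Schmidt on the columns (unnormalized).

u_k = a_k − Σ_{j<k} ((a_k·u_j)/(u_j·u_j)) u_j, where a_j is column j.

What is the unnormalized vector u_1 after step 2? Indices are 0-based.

u_1 = (4/9, -10/9, 8/9)

Step 1: u_0 = a_0 = (-1, -2, -2).
Step 2: u_1 = a_1 − (13/9)·u_0 = (4/9, -10/9, 8/9).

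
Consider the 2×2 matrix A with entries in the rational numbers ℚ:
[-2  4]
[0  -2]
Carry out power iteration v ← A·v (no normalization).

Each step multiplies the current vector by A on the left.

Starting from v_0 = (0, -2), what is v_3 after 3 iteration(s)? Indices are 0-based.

v_3 = (-96, 16)

v_0 = (0, -2).
v_1 = A·v_0 = (-8, 4).
v_2 = A·v_1 = (32, -8).
v_3 = A·v_2 = (-96, 16).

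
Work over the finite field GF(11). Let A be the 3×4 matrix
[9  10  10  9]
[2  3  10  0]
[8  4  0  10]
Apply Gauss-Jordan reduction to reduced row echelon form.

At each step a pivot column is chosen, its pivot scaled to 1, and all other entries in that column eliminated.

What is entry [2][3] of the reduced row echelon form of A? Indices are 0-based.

[1] R0 /= 9  ⇒  (1, 6, 6, 1)
     R1 -= 2·R0  ⇒  (0, 2, 9, 9)
     R2 -= 8·R0  ⇒  (0, 0, 7, 2)
[2] R1 /= 2  ⇒  (0, 1, 10, 10)
     R0 -= 6·R1  ⇒  (1, 0, 1, 7)
[3] R2 /= 7  ⇒  (0, 0, 1, 5)
     R0 -= 1·R2  ⇒  (1, 0, 0, 2)
     R1 -= 10·R2  ⇒  (0, 1, 0, 4)

M[2][3] = 5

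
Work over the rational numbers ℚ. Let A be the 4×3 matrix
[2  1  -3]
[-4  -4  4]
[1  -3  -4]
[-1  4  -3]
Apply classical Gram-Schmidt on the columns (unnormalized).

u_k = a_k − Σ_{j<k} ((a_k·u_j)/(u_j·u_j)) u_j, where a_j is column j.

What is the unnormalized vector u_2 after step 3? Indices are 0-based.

Step 1: u_0 = a_0 = (2, -4, 1, -1).
Step 2: u_1 = a_1 − (1/2)·u_0 = (0, -2, -7/2, 9/2).
Step 3: u_2 = a_2 − (-23/22)·u_0 − (-15/73)·u_1 = (-10/11, -476/803, -2950/803, -2506/803).

u_2 = (-10/11, -476/803, -2950/803, -2506/803)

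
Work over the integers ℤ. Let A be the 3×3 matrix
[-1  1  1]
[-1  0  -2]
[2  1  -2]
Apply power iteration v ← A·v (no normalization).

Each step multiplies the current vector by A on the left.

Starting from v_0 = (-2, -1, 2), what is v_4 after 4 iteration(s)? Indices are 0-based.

v_0 = (-2, -1, 2).
v_1 = A·v_0 = (3, -2, -9).
v_2 = A·v_1 = (-14, 15, 22).
v_3 = A·v_2 = (51, -30, -57).
v_4 = A·v_3 = (-138, 63, 186).

v_4 = (-138, 63, 186)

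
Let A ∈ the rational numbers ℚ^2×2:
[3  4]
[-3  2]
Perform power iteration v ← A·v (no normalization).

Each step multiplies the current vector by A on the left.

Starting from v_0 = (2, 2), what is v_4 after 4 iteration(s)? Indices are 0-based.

v_0 = (2, 2).
v_1 = A·v_0 = (14, -2).
v_2 = A·v_1 = (34, -46).
v_3 = A·v_2 = (-82, -194).
v_4 = A·v_3 = (-1022, -142).

v_4 = (-1022, -142)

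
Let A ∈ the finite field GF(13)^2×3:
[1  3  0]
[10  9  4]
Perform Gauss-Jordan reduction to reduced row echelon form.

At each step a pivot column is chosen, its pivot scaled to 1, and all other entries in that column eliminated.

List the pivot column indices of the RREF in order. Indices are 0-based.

[1] R0 /= 1  ⇒  (1, 3, 0)
     R1 -= 10·R0  ⇒  (0, 5, 4)
[2] R1 /= 5  ⇒  (0, 1, 6)
     R0 -= 3·R1  ⇒  (1, 0, 8)

pivot columns: 0, 1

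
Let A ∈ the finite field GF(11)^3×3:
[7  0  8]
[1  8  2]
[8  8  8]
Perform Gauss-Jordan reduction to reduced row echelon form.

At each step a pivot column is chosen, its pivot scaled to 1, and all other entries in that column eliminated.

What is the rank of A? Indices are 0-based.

step 1: normalize row 0 (÷7) = (1, 0, 9)
  row 1: subtract 1×row0 = (0, 8, 4)
  row 2: subtract 8×row0 = (0, 8, 2)
step 2: normalize row 1 (÷8) = (0, 1, 6)
  row 2: subtract 8×row1 = (0, 0, 9)
step 3: normalize row 2 (÷9) = (0, 0, 1)
  row 0: subtract 9×row2 = (1, 0, 0)
  row 1: subtract 6×row2 = (0, 1, 0)

rank = 3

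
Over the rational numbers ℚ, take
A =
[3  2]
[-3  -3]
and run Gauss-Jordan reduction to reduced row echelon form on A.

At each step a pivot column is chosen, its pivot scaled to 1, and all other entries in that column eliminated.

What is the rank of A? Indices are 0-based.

rank = 2

step 1: normalize row 0 (÷3) = (1, 2/3)
  row 1: subtract -3×row0 = (0, -1)
step 2: normalize row 1 (÷-1) = (0, 1)
  row 0: subtract 2/3×row1 = (1, 0)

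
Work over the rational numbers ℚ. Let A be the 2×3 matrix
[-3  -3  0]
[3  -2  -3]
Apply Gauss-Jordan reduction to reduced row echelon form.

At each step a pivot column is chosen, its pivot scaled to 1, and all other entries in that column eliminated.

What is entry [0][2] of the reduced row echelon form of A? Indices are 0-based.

M[0][2] = -3/5

[1] R0 /= -3  ⇒  (1, 1, 0)
     R1 -= 3·R0  ⇒  (0, -5, -3)
[2] R1 /= -5  ⇒  (0, 1, 3/5)
     R0 -= 1·R1  ⇒  (1, 0, -3/5)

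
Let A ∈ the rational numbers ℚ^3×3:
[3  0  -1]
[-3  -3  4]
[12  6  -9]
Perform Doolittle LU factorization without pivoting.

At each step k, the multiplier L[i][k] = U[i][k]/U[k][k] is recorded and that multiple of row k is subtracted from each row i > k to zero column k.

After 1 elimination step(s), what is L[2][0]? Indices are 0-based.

L[2][0] = 4

k=0: U[0][0]=3
  eliminate (1,0): mult=-1, new row 1: (0, -3, 3); set L[1][0]=-1
  eliminate (2,0): mult=4, new row 2: (0, 6, -5); set L[2][0]=4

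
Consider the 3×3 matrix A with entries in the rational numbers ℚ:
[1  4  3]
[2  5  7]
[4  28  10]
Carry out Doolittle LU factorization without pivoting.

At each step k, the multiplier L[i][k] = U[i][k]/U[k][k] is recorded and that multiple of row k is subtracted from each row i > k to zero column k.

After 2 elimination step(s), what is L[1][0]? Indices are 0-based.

k=0: U[0][0]=1
  eliminate (1,0): mult=2, new row 1: (0, -3, 1); set L[1][0]=2
  eliminate (2,0): mult=4, new row 2: (0, 12, -2); set L[2][0]=4
k=1: U[1][1]=-3
  eliminate (2,1): mult=-4, new row 2: (0, 0, 2); set L[2][1]=-4

L[1][0] = 2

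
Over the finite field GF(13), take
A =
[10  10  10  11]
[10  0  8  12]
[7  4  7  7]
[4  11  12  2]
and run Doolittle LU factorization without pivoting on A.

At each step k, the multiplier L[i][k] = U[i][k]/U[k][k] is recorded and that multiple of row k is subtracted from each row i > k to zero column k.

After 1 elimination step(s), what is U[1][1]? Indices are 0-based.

U[1][1] = 3

Step 1: pivot at (0,0) is 10.
  row1 ← row1 − (1)·row0  ⇒  L[1][0]=1, U row1=(0, 3, 11, 1)
  row2 ← row2 − (2)·row0  ⇒  L[2][0]=2, U row2=(0, 10, 0, 11)
  row3 ← row3 − (3)·row0  ⇒  L[3][0]=3, U row3=(0, 7, 8, 8)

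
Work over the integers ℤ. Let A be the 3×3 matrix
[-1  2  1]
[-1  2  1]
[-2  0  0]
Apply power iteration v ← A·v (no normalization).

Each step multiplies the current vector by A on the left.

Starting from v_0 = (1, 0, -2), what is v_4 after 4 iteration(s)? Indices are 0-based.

v_4 = (11, 11, -2)

v_0 = (1, 0, -2).
v_1 = A·v_0 = (-3, -3, -2).
v_2 = A·v_1 = (-5, -5, 6).
v_3 = A·v_2 = (1, 1, 10).
v_4 = A·v_3 = (11, 11, -2).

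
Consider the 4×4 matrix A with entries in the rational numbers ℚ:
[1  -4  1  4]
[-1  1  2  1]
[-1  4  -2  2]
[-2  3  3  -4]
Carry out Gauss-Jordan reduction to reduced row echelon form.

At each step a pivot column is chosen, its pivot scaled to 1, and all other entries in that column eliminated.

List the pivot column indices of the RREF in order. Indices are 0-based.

pivot columns: 0, 1, 2, 3

[1] R0 /= 1  ⇒  (1, -4, 1, 4)
     R1 -= -1·R0  ⇒  (0, -3, 3, 5)
     R2 -= -1·R0  ⇒  (0, 0, -1, 6)
     R3 -= -2·R0  ⇒  (0, -5, 5, 4)
[2] R1 /= -3  ⇒  (0, 1, -1, -5/3)
     R0 -= -4·R1  ⇒  (1, 0, -3, -8/3)
     R3 -= -5·R1  ⇒  (0, 0, 0, -13/3)
[3] R2 /= -1  ⇒  (0, 0, 1, -6)
     R0 -= -3·R2  ⇒  (1, 0, 0, -62/3)
     R1 -= -1·R2  ⇒  (0, 1, 0, -23/3)
[4] R3 /= -13/3  ⇒  (0, 0, 0, 1)
     R0 -= -62/3·R3  ⇒  (1, 0, 0, 0)
     R1 -= -23/3·R3  ⇒  (0, 1, 0, 0)
     R2 -= -6·R3  ⇒  (0, 0, 1, 0)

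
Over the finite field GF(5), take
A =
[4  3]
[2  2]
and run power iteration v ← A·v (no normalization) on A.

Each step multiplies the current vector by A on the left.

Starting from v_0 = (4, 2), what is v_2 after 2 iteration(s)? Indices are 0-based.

v_2 = (4, 3)

v_0 = (4, 2).
v_1 = A·v_0 = (2, 2).
v_2 = A·v_1 = (4, 3).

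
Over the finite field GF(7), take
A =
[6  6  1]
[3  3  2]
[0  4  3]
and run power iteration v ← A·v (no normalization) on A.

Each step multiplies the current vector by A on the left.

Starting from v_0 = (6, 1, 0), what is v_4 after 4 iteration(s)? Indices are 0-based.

v_0 = (6, 1, 0).
v_1 = A·v_0 = (0, 0, 4).
v_2 = A·v_1 = (4, 1, 5).
v_3 = A·v_2 = (0, 4, 5).
v_4 = A·v_3 = (1, 1, 3).

v_4 = (1, 1, 3)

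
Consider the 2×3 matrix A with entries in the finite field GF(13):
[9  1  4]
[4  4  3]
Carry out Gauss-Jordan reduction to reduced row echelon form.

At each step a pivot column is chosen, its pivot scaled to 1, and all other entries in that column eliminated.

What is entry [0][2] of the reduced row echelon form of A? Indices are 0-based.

M[0][2] = 0

step 1: normalize row 0 (÷9) = (1, 3, 12)
  row 1: subtract 4×row0 = (0, 5, 7)
step 2: normalize row 1 (÷5) = (0, 1, 4)
  row 0: subtract 3×row1 = (1, 0, 0)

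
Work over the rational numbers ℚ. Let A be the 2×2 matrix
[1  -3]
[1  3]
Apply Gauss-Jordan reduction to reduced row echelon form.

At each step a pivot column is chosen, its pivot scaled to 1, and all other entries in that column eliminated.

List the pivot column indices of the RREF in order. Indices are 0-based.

pivot columns: 0, 1

step 1: normalize row 0 (÷1) = (1, -3)
  row 1: subtract 1×row0 = (0, 6)
step 2: normalize row 1 (÷6) = (0, 1)
  row 0: subtract -3×row1 = (1, 0)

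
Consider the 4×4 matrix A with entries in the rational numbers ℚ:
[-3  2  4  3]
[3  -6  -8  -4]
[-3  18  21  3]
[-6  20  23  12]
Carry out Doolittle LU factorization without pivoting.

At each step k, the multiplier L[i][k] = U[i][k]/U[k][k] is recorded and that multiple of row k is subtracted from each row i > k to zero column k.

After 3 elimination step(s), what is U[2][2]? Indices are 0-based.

U[2][2] = 1

[col 0] pivot -3
  R1 -= -1*R0 → (0, -4, -4, -1)  (L[1][0] := -1)
  R2 -= 1*R0 → (0, 16, 17, 0)  (L[2][0] := 1)
  R3 -= 2*R0 → (0, 16, 15, 6)  (L[3][0] := 2)
[col 1] pivot -4
  R2 -= -4*R1 → (0, 0, 1, -4)  (L[2][1] := -4)
  R3 -= -4*R1 → (0, 0, -1, 2)  (L[3][1] := -4)
[col 2] pivot 1
  R3 -= -1*R2 → (0, 0, 0, -2)  (L[3][2] := -1)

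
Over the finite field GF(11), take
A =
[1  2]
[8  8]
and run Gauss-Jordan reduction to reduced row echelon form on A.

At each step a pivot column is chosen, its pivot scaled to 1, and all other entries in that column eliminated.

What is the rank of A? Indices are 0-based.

rank = 2

step 1: normalize row 0 (÷1) = (1, 2)
  row 1: subtract 8×row0 = (0, 3)
step 2: normalize row 1 (÷3) = (0, 1)
  row 0: subtract 2×row1 = (1, 0)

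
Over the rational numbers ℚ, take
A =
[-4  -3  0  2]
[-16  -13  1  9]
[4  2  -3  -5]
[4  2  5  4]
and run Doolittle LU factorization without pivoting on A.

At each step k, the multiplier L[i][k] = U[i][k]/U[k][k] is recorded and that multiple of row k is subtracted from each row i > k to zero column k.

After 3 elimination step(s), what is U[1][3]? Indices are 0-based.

U[1][3] = 1

k=0: U[0][0]=-4
  eliminate (1,0): mult=4, new row 1: (0, -1, 1, 1); set L[1][0]=4
  eliminate (2,0): mult=-1, new row 2: (0, -1, -3, -3); set L[2][0]=-1
  eliminate (3,0): mult=-1, new row 3: (0, -1, 5, 6); set L[3][0]=-1
k=1: U[1][1]=-1
  eliminate (2,1): mult=1, new row 2: (0, 0, -4, -4); set L[2][1]=1
  eliminate (3,1): mult=1, new row 3: (0, 0, 4, 5); set L[3][1]=1
k=2: U[2][2]=-4
  eliminate (3,2): mult=-1, new row 3: (0, 0, 0, 1); set L[3][2]=-1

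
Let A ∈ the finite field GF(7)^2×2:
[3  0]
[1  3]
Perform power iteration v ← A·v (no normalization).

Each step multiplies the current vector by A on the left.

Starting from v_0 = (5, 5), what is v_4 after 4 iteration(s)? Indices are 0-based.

v_0 = (5, 5).
v_1 = A·v_0 = (1, 6).
v_2 = A·v_1 = (3, 5).
v_3 = A·v_2 = (2, 4).
v_4 = A·v_3 = (6, 0).

v_4 = (6, 0)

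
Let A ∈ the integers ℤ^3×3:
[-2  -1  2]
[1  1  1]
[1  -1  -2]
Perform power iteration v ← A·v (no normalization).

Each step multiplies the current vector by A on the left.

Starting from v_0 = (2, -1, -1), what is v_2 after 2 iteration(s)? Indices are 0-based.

v_2 = (20, 0, -15)

v_0 = (2, -1, -1).
v_1 = A·v_0 = (-5, 0, 5).
v_2 = A·v_1 = (20, 0, -15).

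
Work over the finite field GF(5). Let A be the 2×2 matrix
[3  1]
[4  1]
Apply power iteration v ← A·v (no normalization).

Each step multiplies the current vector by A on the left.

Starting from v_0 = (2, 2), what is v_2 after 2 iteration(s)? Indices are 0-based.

v_2 = (4, 2)

v_0 = (2, 2).
v_1 = A·v_0 = (3, 0).
v_2 = A·v_1 = (4, 2).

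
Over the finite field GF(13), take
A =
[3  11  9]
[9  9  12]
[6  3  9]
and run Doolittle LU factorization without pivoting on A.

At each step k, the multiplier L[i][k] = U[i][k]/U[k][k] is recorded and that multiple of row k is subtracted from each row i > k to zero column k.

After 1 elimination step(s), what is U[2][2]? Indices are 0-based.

U[2][2] = 4

[col 0] pivot 3
  R1 -= 3*R0 → (0, 2, 11)  (L[1][0] := 3)
  R2 -= 2*R0 → (0, 7, 4)  (L[2][0] := 2)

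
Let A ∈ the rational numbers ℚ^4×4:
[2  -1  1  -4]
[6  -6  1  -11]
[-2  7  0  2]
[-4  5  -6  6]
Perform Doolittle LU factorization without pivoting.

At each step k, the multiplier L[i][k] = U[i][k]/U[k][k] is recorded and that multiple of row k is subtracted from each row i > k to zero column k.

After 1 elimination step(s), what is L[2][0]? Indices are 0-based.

L[2][0] = -1

Step 1: pivot at (0,0) is 2.
  row1 ← row1 − (3)·row0  ⇒  L[1][0]=3, U row1=(0, -3, -2, 1)
  row2 ← row2 − (-1)·row0  ⇒  L[2][0]=-1, U row2=(0, 6, 1, -2)
  row3 ← row3 − (-2)·row0  ⇒  L[3][0]=-2, U row3=(0, 3, -4, -2)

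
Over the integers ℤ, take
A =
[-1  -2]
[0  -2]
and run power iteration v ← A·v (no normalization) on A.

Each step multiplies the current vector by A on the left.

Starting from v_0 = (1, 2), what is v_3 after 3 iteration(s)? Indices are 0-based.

v_3 = (-29, -16)

v_0 = (1, 2).
v_1 = A·v_0 = (-5, -4).
v_2 = A·v_1 = (13, 8).
v_3 = A·v_2 = (-29, -16).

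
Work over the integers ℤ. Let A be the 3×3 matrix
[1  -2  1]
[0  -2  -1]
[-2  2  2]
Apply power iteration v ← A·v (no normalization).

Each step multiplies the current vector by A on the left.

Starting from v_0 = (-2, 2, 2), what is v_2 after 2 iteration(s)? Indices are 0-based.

v_0 = (-2, 2, 2).
v_1 = A·v_0 = (-4, -6, 12).
v_2 = A·v_1 = (20, 0, 20).

v_2 = (20, 0, 20)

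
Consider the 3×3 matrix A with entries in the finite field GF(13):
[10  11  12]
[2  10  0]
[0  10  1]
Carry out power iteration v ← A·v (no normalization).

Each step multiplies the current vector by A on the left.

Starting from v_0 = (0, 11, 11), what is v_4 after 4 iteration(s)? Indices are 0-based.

v_4 = (11, 3, 11)

v_0 = (0, 11, 11).
v_1 = A·v_0 = (6, 6, 4).
v_2 = A·v_1 = (5, 7, 12).
v_3 = A·v_2 = (11, 2, 4).
v_4 = A·v_3 = (11, 3, 11).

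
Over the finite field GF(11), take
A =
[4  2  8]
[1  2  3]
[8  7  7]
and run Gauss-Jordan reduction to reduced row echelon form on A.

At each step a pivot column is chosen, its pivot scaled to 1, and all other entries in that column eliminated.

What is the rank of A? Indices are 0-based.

rank = 2

step 1: normalize row 0 (÷4) = (1, 6, 2)
  row 1: subtract 1×row0 = (0, 7, 1)
  row 2: subtract 8×row0 = (0, 3, 2)
step 2: normalize row 1 (÷7) = (0, 1, 8)
  row 0: subtract 6×row1 = (1, 0, 9)
  row 2: subtract 3×row1 = (0, 0, 0)
skip col 2 (zero from row 2)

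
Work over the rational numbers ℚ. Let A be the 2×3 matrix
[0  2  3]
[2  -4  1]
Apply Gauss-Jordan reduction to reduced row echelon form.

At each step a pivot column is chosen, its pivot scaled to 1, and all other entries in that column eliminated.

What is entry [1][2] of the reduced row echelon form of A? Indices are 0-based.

M[1][2] = 3/2

[1] R0 <-> R1
[1] R0 /= 2  ⇒  (1, -2, 1/2)
[2] R1 /= 2  ⇒  (0, 1, 3/2)
     R0 -= -2·R1  ⇒  (1, 0, 7/2)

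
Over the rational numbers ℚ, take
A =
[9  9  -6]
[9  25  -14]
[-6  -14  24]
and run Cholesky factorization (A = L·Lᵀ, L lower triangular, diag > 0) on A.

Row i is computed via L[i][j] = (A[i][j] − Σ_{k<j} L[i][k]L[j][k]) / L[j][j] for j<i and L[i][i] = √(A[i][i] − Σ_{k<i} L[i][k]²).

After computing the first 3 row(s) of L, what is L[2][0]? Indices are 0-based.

L[2][0] = -2

Step 1: L[0][0] = √(9) = 3.
  L[1][0] = (9) / L[0][0] = 3.
Step 2: L[1][1] = √(16) = 4.
  L[2][0] = (-6) / L[0][0] = -2.
  L[2][1] = (-8) / L[1][1] = -2.
Step 3: L[2][2] = √(16) = 4.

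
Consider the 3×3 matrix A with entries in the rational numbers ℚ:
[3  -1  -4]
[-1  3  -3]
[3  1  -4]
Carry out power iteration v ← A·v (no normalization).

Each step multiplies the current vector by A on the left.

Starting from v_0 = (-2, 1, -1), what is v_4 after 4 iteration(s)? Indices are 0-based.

v_0 = (-2, 1, -1).
v_1 = A·v_0 = (-3, 8, -1).
v_2 = A·v_1 = (-13, 30, 3).
v_3 = A·v_2 = (-81, 94, -21).
v_4 = A·v_3 = (-253, 426, -65).

v_4 = (-253, 426, -65)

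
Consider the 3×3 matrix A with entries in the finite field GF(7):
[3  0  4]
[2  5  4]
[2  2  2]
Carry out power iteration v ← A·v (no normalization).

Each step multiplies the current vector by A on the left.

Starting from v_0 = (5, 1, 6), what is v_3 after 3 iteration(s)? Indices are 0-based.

v_0 = (5, 1, 6).
v_1 = A·v_0 = (4, 4, 3).
v_2 = A·v_1 = (3, 5, 1).
v_3 = A·v_2 = (6, 0, 4).

v_3 = (6, 0, 4)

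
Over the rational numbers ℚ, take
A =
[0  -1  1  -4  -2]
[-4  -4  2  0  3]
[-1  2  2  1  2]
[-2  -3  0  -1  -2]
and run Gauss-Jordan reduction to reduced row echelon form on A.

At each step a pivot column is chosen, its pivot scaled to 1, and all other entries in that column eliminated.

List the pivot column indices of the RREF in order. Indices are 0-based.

pivot columns: 0, 1, 2, 3

pivot(0,0): swap R0↔R1
pivot(0,0)=-4: scale R0 → (1, 1, -1/2, 0, -3/4)
  clear (2,0): R2 −= (-1)R0 → (0, 3, 3/2, 1, 5/4)
  clear (3,0): R3 −= (-2)R0 → (0, -1, -1, -1, -7/2)
pivot(1,1)=-1: scale R1 → (0, 1, -1, 4, 2)
  clear (0,1): R0 −= (1)R1 → (1, 0, 1/2, -4, -11/4)
  clear (2,1): R2 −= (3)R1 → (0, 0, 9/2, -11, -19/4)
  clear (3,1): R3 −= (-1)R1 → (0, 0, -2, 3, -3/2)
pivot(2,2)=9/2: scale R2 → (0, 0, 1, -22/9, -19/18)
  clear (0,2): R0 −= (1/2)R2 → (1, 0, 0, -25/9, -20/9)
  clear (1,2): R1 −= (-1)R2 → (0, 1, 0, 14/9, 17/18)
  clear (3,2): R3 −= (-2)R2 → (0, 0, 0, -17/9, -65/18)
pivot(3,3)=-17/9: scale R3 → (0, 0, 0, 1, 65/34)
  clear (0,3): R0 −= (-25/9)R3 → (1, 0, 0, 0, 105/34)
  clear (1,3): R1 −= (14/9)R3 → (0, 1, 0, 0, -69/34)
  clear (2,3): R2 −= (-22/9)R3 → (0, 0, 1, 0, 123/34)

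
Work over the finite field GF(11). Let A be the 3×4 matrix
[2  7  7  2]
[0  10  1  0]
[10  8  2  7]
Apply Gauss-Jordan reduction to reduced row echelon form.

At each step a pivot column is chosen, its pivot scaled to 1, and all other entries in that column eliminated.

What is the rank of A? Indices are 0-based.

[1] R0 /= 2  ⇒  (1, 9, 9, 1)
     R2 -= 10·R0  ⇒  (0, 6, 0, 8)
[2] R1 /= 10  ⇒  (0, 1, 10, 0)
     R0 -= 9·R1  ⇒  (1, 0, 7, 1)
     R2 -= 6·R1  ⇒  (0, 0, 6, 8)
[3] R2 /= 6  ⇒  (0, 0, 1, 5)
     R0 -= 7·R2  ⇒  (1, 0, 0, 10)
     R1 -= 10·R2  ⇒  (0, 1, 0, 5)

rank = 3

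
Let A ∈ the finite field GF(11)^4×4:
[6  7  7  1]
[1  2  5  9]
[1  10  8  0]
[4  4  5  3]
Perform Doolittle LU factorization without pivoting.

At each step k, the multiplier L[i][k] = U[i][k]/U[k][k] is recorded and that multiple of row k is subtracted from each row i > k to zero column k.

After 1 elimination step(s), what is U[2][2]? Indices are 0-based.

U[2][2] = 5

[col 0] pivot 6
  R1 -= 2*R0 → (0, 10, 2, 7)  (L[1][0] := 2)
  R2 -= 2*R0 → (0, 7, 5, 9)  (L[2][0] := 2)
  R3 -= 8*R0 → (0, 3, 4, 6)  (L[3][0] := 8)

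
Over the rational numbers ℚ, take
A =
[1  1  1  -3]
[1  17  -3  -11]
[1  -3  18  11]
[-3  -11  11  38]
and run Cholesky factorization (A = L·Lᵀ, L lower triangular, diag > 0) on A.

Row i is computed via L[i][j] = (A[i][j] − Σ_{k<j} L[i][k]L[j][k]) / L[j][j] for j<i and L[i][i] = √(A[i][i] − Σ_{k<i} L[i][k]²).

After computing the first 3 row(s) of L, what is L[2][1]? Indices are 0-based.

Step 1: L[0][0] = √(1) = 1.
  L[1][0] = (1) / L[0][0] = 1.
Step 2: L[1][1] = √(16) = 4.
  L[2][0] = (1) / L[0][0] = 1.
  L[2][1] = (-4) / L[1][1] = -1.
Step 3: L[2][2] = √(16) = 4.

L[2][1] = -1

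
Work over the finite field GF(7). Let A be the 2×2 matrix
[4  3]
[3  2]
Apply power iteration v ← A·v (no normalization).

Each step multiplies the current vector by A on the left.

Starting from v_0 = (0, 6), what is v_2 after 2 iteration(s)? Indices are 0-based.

v_0 = (0, 6).
v_1 = A·v_0 = (4, 5).
v_2 = A·v_1 = (3, 1).

v_2 = (3, 1)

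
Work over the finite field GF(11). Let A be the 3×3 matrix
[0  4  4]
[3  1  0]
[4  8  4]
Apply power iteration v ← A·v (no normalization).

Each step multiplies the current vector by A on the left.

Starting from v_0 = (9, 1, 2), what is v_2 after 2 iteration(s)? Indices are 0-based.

v_2 = (1, 9, 7)

v_0 = (9, 1, 2).
v_1 = A·v_0 = (1, 6, 8).
v_2 = A·v_1 = (1, 9, 7).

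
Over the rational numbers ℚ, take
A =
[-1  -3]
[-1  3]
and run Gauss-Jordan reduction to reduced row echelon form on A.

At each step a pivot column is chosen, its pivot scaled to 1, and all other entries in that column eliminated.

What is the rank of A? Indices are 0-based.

rank = 2

pivot(0,0)=-1: scale R0 → (1, 3)
  clear (1,0): R1 −= (-1)R0 → (0, 6)
pivot(1,1)=6: scale R1 → (0, 1)
  clear (0,1): R0 −= (3)R1 → (1, 0)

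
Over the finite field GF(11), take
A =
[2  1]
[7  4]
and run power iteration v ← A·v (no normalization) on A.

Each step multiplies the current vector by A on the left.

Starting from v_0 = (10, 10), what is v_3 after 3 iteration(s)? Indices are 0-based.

v_3 = (0, 6)

v_0 = (10, 10).
v_1 = A·v_0 = (8, 0).
v_2 = A·v_1 = (5, 1).
v_3 = A·v_2 = (0, 6).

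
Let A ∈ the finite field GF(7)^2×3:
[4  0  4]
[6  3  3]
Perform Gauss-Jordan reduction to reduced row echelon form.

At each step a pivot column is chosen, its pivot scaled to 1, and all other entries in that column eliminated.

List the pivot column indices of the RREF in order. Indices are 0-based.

pivot columns: 0, 1

step 1: normalize row 0 (÷4) = (1, 0, 1)
  row 1: subtract 6×row0 = (0, 3, 4)
step 2: normalize row 1 (÷3) = (0, 1, 6)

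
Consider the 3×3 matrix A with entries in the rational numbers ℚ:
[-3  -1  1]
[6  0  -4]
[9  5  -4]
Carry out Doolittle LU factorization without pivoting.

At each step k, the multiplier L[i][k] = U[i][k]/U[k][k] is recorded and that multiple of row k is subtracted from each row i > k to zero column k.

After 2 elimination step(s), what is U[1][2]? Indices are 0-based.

Step 1: pivot at (0,0) is -3.
  row1 ← row1 − (-2)·row0  ⇒  L[1][0]=-2, U row1=(0, -2, -2)
  row2 ← row2 − (-3)·row0  ⇒  L[2][0]=-3, U row2=(0, 2, -1)
Step 2: pivot at (1,1) is -2.
  row2 ← row2 − (-1)·row1  ⇒  L[2][1]=-1, U row2=(0, 0, -3)

U[1][2] = -2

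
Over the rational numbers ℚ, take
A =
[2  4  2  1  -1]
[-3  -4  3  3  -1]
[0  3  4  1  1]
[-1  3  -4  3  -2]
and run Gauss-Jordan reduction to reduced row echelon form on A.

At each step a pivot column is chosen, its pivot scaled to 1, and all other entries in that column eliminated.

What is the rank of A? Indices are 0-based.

rank = 4

step 1: normalize row 0 (÷2) = (1, 2, 1, 1/2, -1/2)
  row 1: subtract -3×row0 = (0, 2, 6, 9/2, -5/2)
  row 3: subtract -1×row0 = (0, 5, -3, 7/2, -5/2)
step 2: normalize row 1 (÷2) = (0, 1, 3, 9/4, -5/4)
  row 0: subtract 2×row1 = (1, 0, -5, -4, 2)
  row 2: subtract 3×row1 = (0, 0, -5, -23/4, 19/4)
  row 3: subtract 5×row1 = (0, 0, -18, -31/4, 15/4)
step 3: normalize row 2 (÷-5) = (0, 0, 1, 23/20, -19/20)
  row 0: subtract -5×row2 = (1, 0, 0, 7/4, -11/4)
  row 1: subtract 3×row2 = (0, 1, 0, -6/5, 8/5)
  row 3: subtract -18×row2 = (0, 0, 0, 259/20, -267/20)
step 4: normalize row 3 (÷259/20) = (0, 0, 0, 1, -267/259)
  row 0: subtract 7/4×row3 = (1, 0, 0, 0, -35/37)
  row 1: subtract -6/5×row3 = (0, 1, 0, 0, 94/259)
  row 2: subtract 23/20×row3 = (0, 0, 1, 0, 61/259)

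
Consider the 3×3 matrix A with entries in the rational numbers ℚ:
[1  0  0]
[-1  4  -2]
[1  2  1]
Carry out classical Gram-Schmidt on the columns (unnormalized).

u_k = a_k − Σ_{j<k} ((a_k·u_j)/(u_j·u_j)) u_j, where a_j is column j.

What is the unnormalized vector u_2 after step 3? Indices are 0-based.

Step 1: u_0 = a_0 = (1, -1, 1).
Step 2: u_1 = a_1 − (-2/3)·u_0 = (2/3, 10/3, 8/3).
Step 3: u_2 = a_2 − (1)·u_0 − (-3/14)·u_1 = (-6/7, -2/7, 4/7).

u_2 = (-6/7, -2/7, 4/7)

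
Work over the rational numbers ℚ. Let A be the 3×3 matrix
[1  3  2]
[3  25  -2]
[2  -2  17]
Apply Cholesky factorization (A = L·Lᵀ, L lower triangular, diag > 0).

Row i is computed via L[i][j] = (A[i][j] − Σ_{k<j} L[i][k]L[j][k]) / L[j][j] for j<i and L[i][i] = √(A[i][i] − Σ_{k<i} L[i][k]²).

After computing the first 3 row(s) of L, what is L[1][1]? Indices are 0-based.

Step 1: L[0][0] = √(1) = 1.
  L[1][0] = (3) / L[0][0] = 3.
Step 2: L[1][1] = √(16) = 4.
  L[2][0] = (2) / L[0][0] = 2.
  L[2][1] = (-8) / L[1][1] = -2.
Step 3: L[2][2] = √(9) = 3.

L[1][1] = 4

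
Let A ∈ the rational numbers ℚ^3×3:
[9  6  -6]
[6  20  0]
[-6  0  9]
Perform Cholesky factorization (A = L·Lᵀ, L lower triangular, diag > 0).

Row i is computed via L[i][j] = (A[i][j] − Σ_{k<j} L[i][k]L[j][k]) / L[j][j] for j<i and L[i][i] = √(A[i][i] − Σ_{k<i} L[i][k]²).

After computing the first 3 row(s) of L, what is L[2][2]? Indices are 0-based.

Step 1: L[0][0] = √(9) = 3.
  L[1][0] = (6) / L[0][0] = 2.
Step 2: L[1][1] = √(16) = 4.
  L[2][0] = (-6) / L[0][0] = -2.
  L[2][1] = (4) / L[1][1] = 1.
Step 3: L[2][2] = √(4) = 2.

L[2][2] = 2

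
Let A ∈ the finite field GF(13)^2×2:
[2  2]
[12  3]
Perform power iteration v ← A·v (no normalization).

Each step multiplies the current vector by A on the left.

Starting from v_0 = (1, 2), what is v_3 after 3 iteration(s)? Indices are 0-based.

v_3 = (10, 5)

v_0 = (1, 2).
v_1 = A·v_0 = (6, 5).
v_2 = A·v_1 = (9, 9).
v_3 = A·v_2 = (10, 5).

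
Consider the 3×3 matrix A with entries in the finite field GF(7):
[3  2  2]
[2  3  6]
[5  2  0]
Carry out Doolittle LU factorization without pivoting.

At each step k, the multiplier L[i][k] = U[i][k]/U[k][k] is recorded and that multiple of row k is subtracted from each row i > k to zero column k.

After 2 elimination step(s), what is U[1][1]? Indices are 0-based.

U[1][1] = 4

k=0: U[0][0]=3
  eliminate (1,0): mult=3, new row 1: (0, 4, 0); set L[1][0]=3
  eliminate (2,0): mult=4, new row 2: (0, 1, 6); set L[2][0]=4
k=1: U[1][1]=4
  eliminate (2,1): mult=2, new row 2: (0, 0, 6); set L[2][1]=2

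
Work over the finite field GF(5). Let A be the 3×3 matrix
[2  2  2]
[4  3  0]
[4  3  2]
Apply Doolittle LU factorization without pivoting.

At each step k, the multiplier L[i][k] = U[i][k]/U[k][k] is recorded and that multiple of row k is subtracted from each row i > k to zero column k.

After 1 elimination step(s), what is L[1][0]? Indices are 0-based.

[col 0] pivot 2
  R1 -= 2*R0 → (0, 4, 1)  (L[1][0] := 2)
  R2 -= 2*R0 → (0, 4, 3)  (L[2][0] := 2)

L[1][0] = 2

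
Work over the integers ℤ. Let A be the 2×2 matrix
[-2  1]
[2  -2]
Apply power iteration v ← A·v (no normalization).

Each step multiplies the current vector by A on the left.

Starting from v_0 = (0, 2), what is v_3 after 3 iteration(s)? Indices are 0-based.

v_3 = (28, -40)

v_0 = (0, 2).
v_1 = A·v_0 = (2, -4).
v_2 = A·v_1 = (-8, 12).
v_3 = A·v_2 = (28, -40).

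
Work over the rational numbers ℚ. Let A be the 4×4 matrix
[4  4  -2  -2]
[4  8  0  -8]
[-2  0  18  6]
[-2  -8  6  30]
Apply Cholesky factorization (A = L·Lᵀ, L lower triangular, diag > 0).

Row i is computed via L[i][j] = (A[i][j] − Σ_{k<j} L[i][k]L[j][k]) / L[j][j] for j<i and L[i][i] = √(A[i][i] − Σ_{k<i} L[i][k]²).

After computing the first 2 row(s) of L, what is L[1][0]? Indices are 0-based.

Step 1: L[0][0] = √(4) = 2.
  L[1][0] = (4) / L[0][0] = 2.
Step 2: L[1][1] = √(4) = 2.

L[1][0] = 2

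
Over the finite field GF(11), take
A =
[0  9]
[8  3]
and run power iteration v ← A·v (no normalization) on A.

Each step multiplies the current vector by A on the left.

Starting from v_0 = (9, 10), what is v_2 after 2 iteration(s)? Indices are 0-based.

v_2 = (5, 3)

v_0 = (9, 10).
v_1 = A·v_0 = (2, 3).
v_2 = A·v_1 = (5, 3).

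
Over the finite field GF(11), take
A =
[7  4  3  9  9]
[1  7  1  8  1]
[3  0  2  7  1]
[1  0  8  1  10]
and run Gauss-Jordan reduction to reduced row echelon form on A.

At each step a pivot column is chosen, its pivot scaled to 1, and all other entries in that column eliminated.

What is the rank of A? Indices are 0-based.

pivot(0,0)=7: scale R0 → (1, 10, 2, 6, 6)
  clear (1,0): R1 −= (1)R0 → (0, 8, 10, 2, 6)
  clear (2,0): R2 −= (3)R0 → (0, 3, 7, 0, 5)
  clear (3,0): R3 −= (1)R0 → (0, 1, 6, 6, 4)
pivot(1,1)=8: scale R1 → (0, 1, 4, 3, 9)
  clear (0,1): R0 −= (10)R1 → (1, 0, 6, 9, 4)
  clear (2,1): R2 −= (3)R1 → (0, 0, 6, 2, 0)
  clear (3,1): R3 −= (1)R1 → (0, 0, 2, 3, 6)
pivot(2,2)=6: scale R2 → (0, 0, 1, 4, 0)
  clear (0,2): R0 −= (6)R2 → (1, 0, 0, 7, 4)
  clear (1,2): R1 −= (4)R2 → (0, 1, 0, 9, 9)
  clear (3,2): R3 −= (2)R2 → (0, 0, 0, 6, 6)
pivot(3,3)=6: scale R3 → (0, 0, 0, 1, 1)
  clear (0,3): R0 −= (7)R3 → (1, 0, 0, 0, 8)
  clear (1,3): R1 −= (9)R3 → (0, 1, 0, 0, 0)
  clear (2,3): R2 −= (4)R3 → (0, 0, 1, 0, 7)

rank = 4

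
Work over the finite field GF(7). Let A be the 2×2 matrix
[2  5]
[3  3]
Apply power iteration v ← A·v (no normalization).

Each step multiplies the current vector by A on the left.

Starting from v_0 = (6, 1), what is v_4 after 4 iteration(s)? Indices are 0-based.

v_4 = (3, 5)

v_0 = (6, 1).
v_1 = A·v_0 = (3, 0).
v_2 = A·v_1 = (6, 2).
v_3 = A·v_2 = (1, 3).
v_4 = A·v_3 = (3, 5).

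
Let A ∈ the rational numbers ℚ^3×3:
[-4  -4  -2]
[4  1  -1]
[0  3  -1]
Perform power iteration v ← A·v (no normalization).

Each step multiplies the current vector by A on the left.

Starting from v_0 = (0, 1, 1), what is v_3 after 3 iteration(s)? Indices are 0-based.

v_3 = (28, 56, -76)

v_0 = (0, 1, 1).
v_1 = A·v_0 = (-6, 0, 2).
v_2 = A·v_1 = (20, -26, -2).
v_3 = A·v_2 = (28, 56, -76).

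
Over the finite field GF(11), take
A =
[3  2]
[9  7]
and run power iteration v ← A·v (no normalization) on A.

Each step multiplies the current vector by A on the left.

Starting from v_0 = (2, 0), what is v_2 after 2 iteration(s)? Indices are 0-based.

v_2 = (10, 4)

v_0 = (2, 0).
v_1 = A·v_0 = (6, 7).
v_2 = A·v_1 = (10, 4).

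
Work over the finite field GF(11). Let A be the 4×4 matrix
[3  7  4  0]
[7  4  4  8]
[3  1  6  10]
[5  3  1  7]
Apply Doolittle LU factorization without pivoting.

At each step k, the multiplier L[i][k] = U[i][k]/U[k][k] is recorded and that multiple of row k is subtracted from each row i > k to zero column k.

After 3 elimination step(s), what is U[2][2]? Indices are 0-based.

U[2][2] = 4

Step 1: pivot at (0,0) is 3.
  row1 ← row1 − (6)·row0  ⇒  L[1][0]=6, U row1=(0, 6, 2, 8)
  row2 ← row2 − (1)·row0  ⇒  L[2][0]=1, U row2=(0, 5, 2, 10)
  row3 ← row3 − (9)·row0  ⇒  L[3][0]=9, U row3=(0, 6, 9, 7)
Step 2: pivot at (1,1) is 6.
  row2 ← row2 − (10)·row1  ⇒  L[2][1]=10, U row2=(0, 0, 4, 7)
  row3 ← row3 − (1)·row1  ⇒  L[3][1]=1, U row3=(0, 0, 7, 10)
Step 3: pivot at (2,2) is 4.
  row3 ← row3 − (10)·row2  ⇒  L[3][2]=10, U row3=(0, 0, 0, 6)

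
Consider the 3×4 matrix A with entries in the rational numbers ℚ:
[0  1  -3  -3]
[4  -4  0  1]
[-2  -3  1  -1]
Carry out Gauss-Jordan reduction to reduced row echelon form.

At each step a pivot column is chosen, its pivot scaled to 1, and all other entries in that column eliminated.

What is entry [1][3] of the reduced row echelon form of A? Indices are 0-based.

M[1][3] = 9/28

pivot(0,0): swap R0↔R1
pivot(0,0)=4: scale R0 → (1, -1, 0, 1/4)
  clear (2,0): R2 −= (-2)R0 → (0, -5, 1, -1/2)
pivot(1,1)=1: scale R1 → (0, 1, -3, -3)
  clear (0,1): R0 −= (-1)R1 → (1, 0, -3, -11/4)
  clear (2,1): R2 −= (-5)R1 → (0, 0, -14, -31/2)
pivot(2,2)=-14: scale R2 → (0, 0, 1, 31/28)
  clear (0,2): R0 −= (-3)R2 → (1, 0, 0, 4/7)
  clear (1,2): R1 −= (-3)R2 → (0, 1, 0, 9/28)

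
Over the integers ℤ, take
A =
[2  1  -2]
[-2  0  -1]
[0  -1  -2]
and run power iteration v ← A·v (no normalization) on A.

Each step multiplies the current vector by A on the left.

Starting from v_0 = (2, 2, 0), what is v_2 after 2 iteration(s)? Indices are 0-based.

v_2 = (12, -10, 8)

v_0 = (2, 2, 0).
v_1 = A·v_0 = (6, -4, -2).
v_2 = A·v_1 = (12, -10, 8).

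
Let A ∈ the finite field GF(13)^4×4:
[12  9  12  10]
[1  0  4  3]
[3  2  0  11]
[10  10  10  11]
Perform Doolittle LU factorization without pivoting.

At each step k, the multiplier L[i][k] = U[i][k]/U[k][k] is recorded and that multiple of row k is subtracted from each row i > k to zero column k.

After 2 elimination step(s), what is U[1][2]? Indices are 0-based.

Step 1: pivot at (0,0) is 12.
  row1 ← row1 − (12)·row0  ⇒  L[1][0]=12, U row1=(0, 9, 3, 0)
  row2 ← row2 − (10)·row0  ⇒  L[2][0]=10, U row2=(0, 3, 10, 2)
  row3 ← row3 − (3)·row0  ⇒  L[3][0]=3, U row3=(0, 9, 0, 7)
Step 2: pivot at (1,1) is 9.
  row2 ← row2 − (9)·row1  ⇒  L[2][1]=9, U row2=(0, 0, 9, 2)
  row3 ← row3 − (1)·row1  ⇒  L[3][1]=1, U row3=(0, 0, 10, 7)

U[1][2] = 3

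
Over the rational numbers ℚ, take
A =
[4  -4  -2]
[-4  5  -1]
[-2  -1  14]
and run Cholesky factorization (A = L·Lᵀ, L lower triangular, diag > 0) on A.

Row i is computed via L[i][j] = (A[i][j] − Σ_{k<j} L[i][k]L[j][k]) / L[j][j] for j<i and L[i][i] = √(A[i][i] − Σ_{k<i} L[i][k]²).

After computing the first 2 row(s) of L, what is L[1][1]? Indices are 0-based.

Step 1: L[0][0] = √(4) = 2.
  L[1][0] = (-4) / L[0][0] = -2.
Step 2: L[1][1] = √(1) = 1.

L[1][1] = 1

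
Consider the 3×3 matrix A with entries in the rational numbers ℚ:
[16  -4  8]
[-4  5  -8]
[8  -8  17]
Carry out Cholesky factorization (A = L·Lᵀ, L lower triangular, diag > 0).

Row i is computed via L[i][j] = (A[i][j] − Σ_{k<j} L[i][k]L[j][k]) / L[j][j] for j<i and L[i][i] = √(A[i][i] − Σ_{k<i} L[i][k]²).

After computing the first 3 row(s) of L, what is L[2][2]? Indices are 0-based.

L[2][2] = 2

Step 1: L[0][0] = √(16) = 4.
  L[1][0] = (-4) / L[0][0] = -1.
Step 2: L[1][1] = √(4) = 2.
  L[2][0] = (8) / L[0][0] = 2.
  L[2][1] = (-6) / L[1][1] = -3.
Step 3: L[2][2] = √(4) = 2.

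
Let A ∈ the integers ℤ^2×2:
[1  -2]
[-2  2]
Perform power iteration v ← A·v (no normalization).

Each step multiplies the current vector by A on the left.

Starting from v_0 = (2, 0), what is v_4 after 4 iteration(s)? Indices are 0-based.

v_0 = (2, 0).
v_1 = A·v_0 = (2, -4).
v_2 = A·v_1 = (10, -12).
v_3 = A·v_2 = (34, -44).
v_4 = A·v_3 = (122, -156).

v_4 = (122, -156)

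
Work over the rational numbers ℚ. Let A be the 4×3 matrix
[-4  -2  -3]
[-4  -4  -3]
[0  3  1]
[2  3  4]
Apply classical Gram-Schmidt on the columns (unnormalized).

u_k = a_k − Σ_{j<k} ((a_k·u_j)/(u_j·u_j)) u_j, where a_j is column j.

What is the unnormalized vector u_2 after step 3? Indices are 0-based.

u_2 = (-11/117, 103/117, -6/13, 184/117)

Step 1: u_0 = a_0 = (-4, -4, 0, 2).
Step 2: u_1 = a_1 − (5/6)·u_0 = (4/3, -2/3, 3, 4/3).
Step 3: u_2 = a_2 − (8/9)·u_0 − (19/39)·u_1 = (-11/117, 103/117, -6/13, 184/117).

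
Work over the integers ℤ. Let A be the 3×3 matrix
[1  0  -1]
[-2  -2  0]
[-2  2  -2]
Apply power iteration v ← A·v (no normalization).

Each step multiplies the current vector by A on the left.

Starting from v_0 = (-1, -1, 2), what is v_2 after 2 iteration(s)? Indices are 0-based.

v_2 = (1, -2, 22)

v_0 = (-1, -1, 2).
v_1 = A·v_0 = (-3, 4, -4).
v_2 = A·v_1 = (1, -2, 22).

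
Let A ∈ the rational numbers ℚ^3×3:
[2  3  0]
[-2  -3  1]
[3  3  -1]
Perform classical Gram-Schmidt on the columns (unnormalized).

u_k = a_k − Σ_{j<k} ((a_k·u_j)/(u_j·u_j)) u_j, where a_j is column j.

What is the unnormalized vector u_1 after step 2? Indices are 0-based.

u_1 = (9/17, -9/17, -12/17)

Step 1: u_0 = a_0 = (2, -2, 3).
Step 2: u_1 = a_1 − (21/17)·u_0 = (9/17, -9/17, -12/17).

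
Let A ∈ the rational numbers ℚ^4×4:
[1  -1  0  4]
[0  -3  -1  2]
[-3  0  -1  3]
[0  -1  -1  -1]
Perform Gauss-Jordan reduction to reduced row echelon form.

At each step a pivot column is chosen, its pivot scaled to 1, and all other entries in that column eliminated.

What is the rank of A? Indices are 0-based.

pivot(0,0)=1: scale R0 → (1, -1, 0, 4)
  clear (2,0): R2 −= (-3)R0 → (0, -3, -1, 15)
pivot(1,1)=-3: scale R1 → (0, 1, 1/3, -2/3)
  clear (0,1): R0 −= (-1)R1 → (1, 0, 1/3, 10/3)
  clear (2,1): R2 −= (-3)R1 → (0, 0, 0, 13)
  clear (3,1): R3 −= (-1)R1 → (0, 0, -2/3, -5/3)
pivot(2,2): swap R2↔R3
pivot(2,2)=-2/3: scale R2 → (0, 0, 1, 5/2)
  clear (0,2): R0 −= (1/3)R2 → (1, 0, 0, 5/2)
  clear (1,2): R1 −= (1/3)R2 → (0, 1, 0, -3/2)
pivot(3,3)=13: scale R3 → (0, 0, 0, 1)
  clear (0,3): R0 −= (5/2)R3 → (1, 0, 0, 0)
  clear (1,3): R1 −= (-3/2)R3 → (0, 1, 0, 0)
  clear (2,3): R2 −= (5/2)R3 → (0, 0, 1, 0)

rank = 4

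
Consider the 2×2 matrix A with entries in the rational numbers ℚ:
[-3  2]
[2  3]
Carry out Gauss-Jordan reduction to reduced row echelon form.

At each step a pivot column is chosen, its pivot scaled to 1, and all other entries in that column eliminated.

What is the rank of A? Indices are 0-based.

rank = 2

step 1: normalize row 0 (÷-3) = (1, -2/3)
  row 1: subtract 2×row0 = (0, 13/3)
step 2: normalize row 1 (÷13/3) = (0, 1)
  row 0: subtract -2/3×row1 = (1, 0)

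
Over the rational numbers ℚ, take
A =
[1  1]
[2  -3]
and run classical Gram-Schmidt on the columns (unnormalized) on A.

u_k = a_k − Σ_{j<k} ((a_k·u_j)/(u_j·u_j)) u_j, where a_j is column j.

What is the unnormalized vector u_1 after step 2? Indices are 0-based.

Step 1: u_0 = a_0 = (1, 2).
Step 2: u_1 = a_1 − (-1)·u_0 = (2, -1).

u_1 = (2, -1)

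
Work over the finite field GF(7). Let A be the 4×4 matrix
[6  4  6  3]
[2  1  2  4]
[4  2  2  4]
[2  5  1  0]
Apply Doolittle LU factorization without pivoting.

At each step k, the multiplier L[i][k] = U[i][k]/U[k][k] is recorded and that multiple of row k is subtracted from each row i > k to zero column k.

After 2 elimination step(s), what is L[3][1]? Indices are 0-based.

L[3][1] = 3

Step 1: pivot at (0,0) is 6.
  row1 ← row1 − (5)·row0  ⇒  L[1][0]=5, U row1=(0, 2, 0, 3)
  row2 ← row2 − (3)·row0  ⇒  L[2][0]=3, U row2=(0, 4, 5, 2)
  row3 ← row3 − (5)·row0  ⇒  L[3][0]=5, U row3=(0, 6, 6, 6)
Step 2: pivot at (1,1) is 2.
  row2 ← row2 − (2)·row1  ⇒  L[2][1]=2, U row2=(0, 0, 5, 3)
  row3 ← row3 − (3)·row1  ⇒  L[3][1]=3, U row3=(0, 0, 6, 4)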